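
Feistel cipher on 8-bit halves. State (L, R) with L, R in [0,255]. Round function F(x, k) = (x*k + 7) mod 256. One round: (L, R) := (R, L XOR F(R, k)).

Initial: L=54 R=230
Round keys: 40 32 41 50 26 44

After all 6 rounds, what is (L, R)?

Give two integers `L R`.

Round 1 (k=40): L=230 R=193
Round 2 (k=32): L=193 R=193
Round 3 (k=41): L=193 R=49
Round 4 (k=50): L=49 R=88
Round 5 (k=26): L=88 R=198
Round 6 (k=44): L=198 R=87

Answer: 198 87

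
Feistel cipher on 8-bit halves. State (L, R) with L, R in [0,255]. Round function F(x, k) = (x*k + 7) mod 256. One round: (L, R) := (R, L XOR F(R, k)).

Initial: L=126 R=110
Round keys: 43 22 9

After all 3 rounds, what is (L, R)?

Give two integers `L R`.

Round 1 (k=43): L=110 R=255
Round 2 (k=22): L=255 R=159
Round 3 (k=9): L=159 R=97

Answer: 159 97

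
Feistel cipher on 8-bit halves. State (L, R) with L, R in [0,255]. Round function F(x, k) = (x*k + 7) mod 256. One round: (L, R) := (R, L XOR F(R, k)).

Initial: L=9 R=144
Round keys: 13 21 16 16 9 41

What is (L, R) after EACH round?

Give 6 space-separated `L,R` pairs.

Round 1 (k=13): L=144 R=94
Round 2 (k=21): L=94 R=45
Round 3 (k=16): L=45 R=137
Round 4 (k=16): L=137 R=186
Round 5 (k=9): L=186 R=24
Round 6 (k=41): L=24 R=101

Answer: 144,94 94,45 45,137 137,186 186,24 24,101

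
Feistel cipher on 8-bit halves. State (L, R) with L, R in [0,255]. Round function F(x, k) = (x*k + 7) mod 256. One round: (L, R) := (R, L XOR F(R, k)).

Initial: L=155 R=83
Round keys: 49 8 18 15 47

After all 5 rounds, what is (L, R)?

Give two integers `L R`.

Round 1 (k=49): L=83 R=113
Round 2 (k=8): L=113 R=220
Round 3 (k=18): L=220 R=14
Round 4 (k=15): L=14 R=5
Round 5 (k=47): L=5 R=252

Answer: 5 252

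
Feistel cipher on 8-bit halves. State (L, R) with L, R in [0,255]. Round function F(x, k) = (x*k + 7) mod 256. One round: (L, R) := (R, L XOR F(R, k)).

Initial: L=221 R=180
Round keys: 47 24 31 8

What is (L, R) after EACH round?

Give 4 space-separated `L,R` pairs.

Round 1 (k=47): L=180 R=206
Round 2 (k=24): L=206 R=227
Round 3 (k=31): L=227 R=74
Round 4 (k=8): L=74 R=180

Answer: 180,206 206,227 227,74 74,180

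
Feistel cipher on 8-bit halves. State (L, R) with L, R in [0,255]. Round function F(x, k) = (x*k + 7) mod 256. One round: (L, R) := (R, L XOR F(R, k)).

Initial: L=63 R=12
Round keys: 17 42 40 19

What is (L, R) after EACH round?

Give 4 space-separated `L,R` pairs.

Round 1 (k=17): L=12 R=236
Round 2 (k=42): L=236 R=179
Round 3 (k=40): L=179 R=19
Round 4 (k=19): L=19 R=195

Answer: 12,236 236,179 179,19 19,195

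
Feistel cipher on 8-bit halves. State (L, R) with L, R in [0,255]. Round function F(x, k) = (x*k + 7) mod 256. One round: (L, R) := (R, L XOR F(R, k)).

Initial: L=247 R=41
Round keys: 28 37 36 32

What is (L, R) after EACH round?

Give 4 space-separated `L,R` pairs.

Answer: 41,116 116,226 226,187 187,133

Derivation:
Round 1 (k=28): L=41 R=116
Round 2 (k=37): L=116 R=226
Round 3 (k=36): L=226 R=187
Round 4 (k=32): L=187 R=133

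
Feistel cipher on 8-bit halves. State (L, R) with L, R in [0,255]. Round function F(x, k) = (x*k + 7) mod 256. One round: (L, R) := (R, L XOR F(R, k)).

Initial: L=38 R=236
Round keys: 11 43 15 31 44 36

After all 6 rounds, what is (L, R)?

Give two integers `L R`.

Round 1 (k=11): L=236 R=13
Round 2 (k=43): L=13 R=218
Round 3 (k=15): L=218 R=192
Round 4 (k=31): L=192 R=157
Round 5 (k=44): L=157 R=195
Round 6 (k=36): L=195 R=238

Answer: 195 238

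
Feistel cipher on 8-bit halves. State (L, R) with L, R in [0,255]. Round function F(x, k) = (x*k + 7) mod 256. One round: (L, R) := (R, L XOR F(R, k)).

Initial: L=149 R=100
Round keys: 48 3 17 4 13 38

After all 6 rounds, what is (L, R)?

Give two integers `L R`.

Round 1 (k=48): L=100 R=82
Round 2 (k=3): L=82 R=153
Round 3 (k=17): L=153 R=98
Round 4 (k=4): L=98 R=22
Round 5 (k=13): L=22 R=71
Round 6 (k=38): L=71 R=135

Answer: 71 135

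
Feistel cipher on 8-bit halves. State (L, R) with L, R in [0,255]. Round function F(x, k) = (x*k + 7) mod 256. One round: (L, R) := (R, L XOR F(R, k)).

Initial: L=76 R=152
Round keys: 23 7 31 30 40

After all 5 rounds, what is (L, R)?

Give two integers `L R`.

Answer: 163 127

Derivation:
Round 1 (k=23): L=152 R=227
Round 2 (k=7): L=227 R=164
Round 3 (k=31): L=164 R=0
Round 4 (k=30): L=0 R=163
Round 5 (k=40): L=163 R=127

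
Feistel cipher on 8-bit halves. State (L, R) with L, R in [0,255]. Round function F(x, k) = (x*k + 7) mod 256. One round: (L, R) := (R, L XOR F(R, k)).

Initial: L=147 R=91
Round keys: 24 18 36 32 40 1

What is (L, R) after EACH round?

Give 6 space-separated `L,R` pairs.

Round 1 (k=24): L=91 R=28
Round 2 (k=18): L=28 R=164
Round 3 (k=36): L=164 R=11
Round 4 (k=32): L=11 R=195
Round 5 (k=40): L=195 R=116
Round 6 (k=1): L=116 R=184

Answer: 91,28 28,164 164,11 11,195 195,116 116,184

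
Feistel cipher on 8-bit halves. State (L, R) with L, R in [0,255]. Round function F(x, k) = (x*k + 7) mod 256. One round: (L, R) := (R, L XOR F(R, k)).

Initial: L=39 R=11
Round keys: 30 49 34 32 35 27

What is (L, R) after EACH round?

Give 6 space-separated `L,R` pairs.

Round 1 (k=30): L=11 R=118
Round 2 (k=49): L=118 R=150
Round 3 (k=34): L=150 R=133
Round 4 (k=32): L=133 R=49
Round 5 (k=35): L=49 R=63
Round 6 (k=27): L=63 R=157

Answer: 11,118 118,150 150,133 133,49 49,63 63,157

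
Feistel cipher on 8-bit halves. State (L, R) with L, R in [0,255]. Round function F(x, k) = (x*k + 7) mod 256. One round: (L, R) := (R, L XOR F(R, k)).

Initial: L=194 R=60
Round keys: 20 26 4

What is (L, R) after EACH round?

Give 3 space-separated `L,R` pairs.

Round 1 (k=20): L=60 R=117
Round 2 (k=26): L=117 R=213
Round 3 (k=4): L=213 R=46

Answer: 60,117 117,213 213,46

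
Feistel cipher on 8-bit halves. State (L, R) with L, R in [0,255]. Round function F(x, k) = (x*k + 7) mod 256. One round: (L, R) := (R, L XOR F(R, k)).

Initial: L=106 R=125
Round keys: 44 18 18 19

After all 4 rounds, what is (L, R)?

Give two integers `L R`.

Answer: 134 237

Derivation:
Round 1 (k=44): L=125 R=233
Round 2 (k=18): L=233 R=20
Round 3 (k=18): L=20 R=134
Round 4 (k=19): L=134 R=237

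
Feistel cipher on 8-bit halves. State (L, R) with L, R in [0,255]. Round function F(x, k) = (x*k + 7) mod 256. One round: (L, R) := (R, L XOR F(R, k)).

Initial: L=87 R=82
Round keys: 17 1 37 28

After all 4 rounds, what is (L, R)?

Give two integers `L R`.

Answer: 196 16

Derivation:
Round 1 (k=17): L=82 R=46
Round 2 (k=1): L=46 R=103
Round 3 (k=37): L=103 R=196
Round 4 (k=28): L=196 R=16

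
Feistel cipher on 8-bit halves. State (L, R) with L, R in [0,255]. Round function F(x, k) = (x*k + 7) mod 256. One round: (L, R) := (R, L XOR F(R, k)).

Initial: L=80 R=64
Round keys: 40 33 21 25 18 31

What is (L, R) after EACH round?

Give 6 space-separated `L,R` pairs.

Round 1 (k=40): L=64 R=87
Round 2 (k=33): L=87 R=126
Round 3 (k=21): L=126 R=10
Round 4 (k=25): L=10 R=127
Round 5 (k=18): L=127 R=255
Round 6 (k=31): L=255 R=151

Answer: 64,87 87,126 126,10 10,127 127,255 255,151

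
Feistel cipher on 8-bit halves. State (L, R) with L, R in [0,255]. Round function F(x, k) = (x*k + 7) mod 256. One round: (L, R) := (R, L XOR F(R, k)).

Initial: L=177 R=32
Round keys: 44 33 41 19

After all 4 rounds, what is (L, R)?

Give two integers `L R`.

Round 1 (k=44): L=32 R=54
Round 2 (k=33): L=54 R=221
Round 3 (k=41): L=221 R=90
Round 4 (k=19): L=90 R=104

Answer: 90 104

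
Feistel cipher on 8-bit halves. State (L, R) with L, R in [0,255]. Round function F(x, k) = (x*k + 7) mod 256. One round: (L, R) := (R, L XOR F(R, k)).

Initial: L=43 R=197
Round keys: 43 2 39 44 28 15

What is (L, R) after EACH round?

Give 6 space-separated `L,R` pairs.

Round 1 (k=43): L=197 R=53
Round 2 (k=2): L=53 R=180
Round 3 (k=39): L=180 R=70
Round 4 (k=44): L=70 R=187
Round 5 (k=28): L=187 R=61
Round 6 (k=15): L=61 R=33

Answer: 197,53 53,180 180,70 70,187 187,61 61,33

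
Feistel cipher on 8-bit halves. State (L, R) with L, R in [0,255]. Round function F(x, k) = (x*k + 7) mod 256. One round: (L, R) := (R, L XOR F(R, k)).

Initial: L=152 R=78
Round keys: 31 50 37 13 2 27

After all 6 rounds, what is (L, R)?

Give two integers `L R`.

Answer: 50 28

Derivation:
Round 1 (k=31): L=78 R=225
Round 2 (k=50): L=225 R=183
Round 3 (k=37): L=183 R=155
Round 4 (k=13): L=155 R=81
Round 5 (k=2): L=81 R=50
Round 6 (k=27): L=50 R=28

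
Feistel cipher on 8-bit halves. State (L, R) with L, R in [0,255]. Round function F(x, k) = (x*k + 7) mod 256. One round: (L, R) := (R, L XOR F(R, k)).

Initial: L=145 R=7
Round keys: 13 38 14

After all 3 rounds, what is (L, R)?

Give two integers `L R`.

Round 1 (k=13): L=7 R=243
Round 2 (k=38): L=243 R=30
Round 3 (k=14): L=30 R=88

Answer: 30 88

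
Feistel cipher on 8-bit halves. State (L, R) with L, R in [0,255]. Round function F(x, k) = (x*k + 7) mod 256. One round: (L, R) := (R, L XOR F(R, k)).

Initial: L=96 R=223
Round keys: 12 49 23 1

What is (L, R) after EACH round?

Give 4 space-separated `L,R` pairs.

Round 1 (k=12): L=223 R=27
Round 2 (k=49): L=27 R=237
Round 3 (k=23): L=237 R=73
Round 4 (k=1): L=73 R=189

Answer: 223,27 27,237 237,73 73,189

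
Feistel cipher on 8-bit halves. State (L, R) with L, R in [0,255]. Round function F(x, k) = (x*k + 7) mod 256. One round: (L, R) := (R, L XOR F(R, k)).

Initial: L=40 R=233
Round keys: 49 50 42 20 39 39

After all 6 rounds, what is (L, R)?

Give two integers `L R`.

Answer: 137 59

Derivation:
Round 1 (k=49): L=233 R=136
Round 2 (k=50): L=136 R=126
Round 3 (k=42): L=126 R=59
Round 4 (k=20): L=59 R=221
Round 5 (k=39): L=221 R=137
Round 6 (k=39): L=137 R=59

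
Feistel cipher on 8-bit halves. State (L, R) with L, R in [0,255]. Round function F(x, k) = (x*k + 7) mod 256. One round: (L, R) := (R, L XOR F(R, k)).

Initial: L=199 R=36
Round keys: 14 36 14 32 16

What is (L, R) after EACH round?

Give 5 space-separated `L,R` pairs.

Round 1 (k=14): L=36 R=56
Round 2 (k=36): L=56 R=195
Round 3 (k=14): L=195 R=137
Round 4 (k=32): L=137 R=228
Round 5 (k=16): L=228 R=206

Answer: 36,56 56,195 195,137 137,228 228,206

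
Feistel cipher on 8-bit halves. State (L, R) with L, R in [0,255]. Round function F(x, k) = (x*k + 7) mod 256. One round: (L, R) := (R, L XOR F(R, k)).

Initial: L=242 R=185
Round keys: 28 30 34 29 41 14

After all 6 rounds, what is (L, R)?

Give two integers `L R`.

Round 1 (k=28): L=185 R=177
Round 2 (k=30): L=177 R=124
Round 3 (k=34): L=124 R=206
Round 4 (k=29): L=206 R=33
Round 5 (k=41): L=33 R=158
Round 6 (k=14): L=158 R=138

Answer: 158 138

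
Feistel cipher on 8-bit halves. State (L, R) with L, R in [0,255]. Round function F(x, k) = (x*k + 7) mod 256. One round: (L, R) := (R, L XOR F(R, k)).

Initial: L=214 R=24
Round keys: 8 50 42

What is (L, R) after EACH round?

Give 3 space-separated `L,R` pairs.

Round 1 (k=8): L=24 R=17
Round 2 (k=50): L=17 R=65
Round 3 (k=42): L=65 R=160

Answer: 24,17 17,65 65,160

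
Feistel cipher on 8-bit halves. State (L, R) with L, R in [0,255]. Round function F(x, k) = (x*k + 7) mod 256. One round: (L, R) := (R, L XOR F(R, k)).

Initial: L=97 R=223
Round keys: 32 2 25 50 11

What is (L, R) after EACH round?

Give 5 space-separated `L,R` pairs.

Round 1 (k=32): L=223 R=134
Round 2 (k=2): L=134 R=204
Round 3 (k=25): L=204 R=117
Round 4 (k=50): L=117 R=45
Round 5 (k=11): L=45 R=131

Answer: 223,134 134,204 204,117 117,45 45,131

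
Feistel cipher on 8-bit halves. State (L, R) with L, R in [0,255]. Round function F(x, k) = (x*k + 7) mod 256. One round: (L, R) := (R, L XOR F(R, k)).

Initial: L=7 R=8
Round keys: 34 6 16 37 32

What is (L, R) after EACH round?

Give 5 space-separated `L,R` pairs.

Answer: 8,16 16,111 111,231 231,5 5,64

Derivation:
Round 1 (k=34): L=8 R=16
Round 2 (k=6): L=16 R=111
Round 3 (k=16): L=111 R=231
Round 4 (k=37): L=231 R=5
Round 5 (k=32): L=5 R=64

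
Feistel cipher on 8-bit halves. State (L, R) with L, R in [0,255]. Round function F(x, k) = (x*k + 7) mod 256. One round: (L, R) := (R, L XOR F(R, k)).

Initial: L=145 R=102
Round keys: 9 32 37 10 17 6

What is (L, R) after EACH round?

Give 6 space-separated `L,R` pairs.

Round 1 (k=9): L=102 R=12
Round 2 (k=32): L=12 R=225
Round 3 (k=37): L=225 R=128
Round 4 (k=10): L=128 R=230
Round 5 (k=17): L=230 R=205
Round 6 (k=6): L=205 R=51

Answer: 102,12 12,225 225,128 128,230 230,205 205,51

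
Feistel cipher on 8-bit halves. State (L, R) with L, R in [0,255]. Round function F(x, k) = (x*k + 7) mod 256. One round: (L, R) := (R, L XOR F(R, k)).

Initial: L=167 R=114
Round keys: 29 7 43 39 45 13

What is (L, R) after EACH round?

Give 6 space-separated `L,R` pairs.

Answer: 114,86 86,19 19,110 110,218 218,55 55,8

Derivation:
Round 1 (k=29): L=114 R=86
Round 2 (k=7): L=86 R=19
Round 3 (k=43): L=19 R=110
Round 4 (k=39): L=110 R=218
Round 5 (k=45): L=218 R=55
Round 6 (k=13): L=55 R=8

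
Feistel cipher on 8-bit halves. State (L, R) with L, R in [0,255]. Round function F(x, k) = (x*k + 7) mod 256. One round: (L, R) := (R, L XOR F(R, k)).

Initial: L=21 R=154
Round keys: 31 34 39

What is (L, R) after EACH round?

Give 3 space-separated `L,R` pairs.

Answer: 154,184 184,237 237,154

Derivation:
Round 1 (k=31): L=154 R=184
Round 2 (k=34): L=184 R=237
Round 3 (k=39): L=237 R=154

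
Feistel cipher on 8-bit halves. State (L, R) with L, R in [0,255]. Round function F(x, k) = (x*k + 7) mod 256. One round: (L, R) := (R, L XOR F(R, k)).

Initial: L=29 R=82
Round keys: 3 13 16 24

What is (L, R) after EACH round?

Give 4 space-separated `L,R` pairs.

Round 1 (k=3): L=82 R=224
Round 2 (k=13): L=224 R=53
Round 3 (k=16): L=53 R=183
Round 4 (k=24): L=183 R=26

Answer: 82,224 224,53 53,183 183,26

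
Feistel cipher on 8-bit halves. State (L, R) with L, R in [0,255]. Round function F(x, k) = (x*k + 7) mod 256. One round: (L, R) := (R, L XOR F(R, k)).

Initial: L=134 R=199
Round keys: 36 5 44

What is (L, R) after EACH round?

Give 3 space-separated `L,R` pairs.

Round 1 (k=36): L=199 R=133
Round 2 (k=5): L=133 R=103
Round 3 (k=44): L=103 R=62

Answer: 199,133 133,103 103,62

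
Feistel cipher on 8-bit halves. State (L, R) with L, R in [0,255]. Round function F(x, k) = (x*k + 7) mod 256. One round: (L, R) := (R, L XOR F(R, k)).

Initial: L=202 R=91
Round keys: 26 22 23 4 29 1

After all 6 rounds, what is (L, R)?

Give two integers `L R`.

Answer: 122 4

Derivation:
Round 1 (k=26): L=91 R=143
Round 2 (k=22): L=143 R=10
Round 3 (k=23): L=10 R=98
Round 4 (k=4): L=98 R=133
Round 5 (k=29): L=133 R=122
Round 6 (k=1): L=122 R=4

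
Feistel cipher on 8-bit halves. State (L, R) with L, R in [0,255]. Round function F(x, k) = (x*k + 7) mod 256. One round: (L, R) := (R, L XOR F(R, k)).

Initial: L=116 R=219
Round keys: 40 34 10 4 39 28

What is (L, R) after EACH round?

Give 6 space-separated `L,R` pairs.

Round 1 (k=40): L=219 R=75
Round 2 (k=34): L=75 R=38
Round 3 (k=10): L=38 R=200
Round 4 (k=4): L=200 R=1
Round 5 (k=39): L=1 R=230
Round 6 (k=28): L=230 R=46

Answer: 219,75 75,38 38,200 200,1 1,230 230,46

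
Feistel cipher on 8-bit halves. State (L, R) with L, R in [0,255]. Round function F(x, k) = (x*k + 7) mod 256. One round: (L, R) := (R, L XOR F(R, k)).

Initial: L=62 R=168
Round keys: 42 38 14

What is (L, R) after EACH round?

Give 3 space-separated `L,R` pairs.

Round 1 (k=42): L=168 R=169
Round 2 (k=38): L=169 R=181
Round 3 (k=14): L=181 R=68

Answer: 168,169 169,181 181,68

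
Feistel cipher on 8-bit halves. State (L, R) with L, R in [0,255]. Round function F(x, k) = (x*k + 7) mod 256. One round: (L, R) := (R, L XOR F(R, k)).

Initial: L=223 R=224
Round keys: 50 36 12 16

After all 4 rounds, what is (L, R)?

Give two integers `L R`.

Round 1 (k=50): L=224 R=24
Round 2 (k=36): L=24 R=135
Round 3 (k=12): L=135 R=67
Round 4 (k=16): L=67 R=176

Answer: 67 176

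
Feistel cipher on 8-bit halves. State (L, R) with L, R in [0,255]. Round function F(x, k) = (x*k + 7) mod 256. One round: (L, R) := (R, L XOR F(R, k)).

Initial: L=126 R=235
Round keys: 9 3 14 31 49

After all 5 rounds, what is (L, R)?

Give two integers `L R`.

Round 1 (k=9): L=235 R=52
Round 2 (k=3): L=52 R=72
Round 3 (k=14): L=72 R=195
Round 4 (k=31): L=195 R=236
Round 5 (k=49): L=236 R=240

Answer: 236 240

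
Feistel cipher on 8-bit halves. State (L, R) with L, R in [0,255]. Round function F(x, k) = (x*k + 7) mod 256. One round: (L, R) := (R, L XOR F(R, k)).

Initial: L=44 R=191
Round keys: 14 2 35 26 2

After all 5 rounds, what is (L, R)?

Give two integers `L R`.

Round 1 (k=14): L=191 R=85
Round 2 (k=2): L=85 R=14
Round 3 (k=35): L=14 R=164
Round 4 (k=26): L=164 R=161
Round 5 (k=2): L=161 R=237

Answer: 161 237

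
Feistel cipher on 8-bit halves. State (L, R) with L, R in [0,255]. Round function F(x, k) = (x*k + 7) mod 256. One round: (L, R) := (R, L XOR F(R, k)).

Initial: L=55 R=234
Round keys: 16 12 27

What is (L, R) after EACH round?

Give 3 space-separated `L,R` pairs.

Round 1 (k=16): L=234 R=144
Round 2 (k=12): L=144 R=45
Round 3 (k=27): L=45 R=86

Answer: 234,144 144,45 45,86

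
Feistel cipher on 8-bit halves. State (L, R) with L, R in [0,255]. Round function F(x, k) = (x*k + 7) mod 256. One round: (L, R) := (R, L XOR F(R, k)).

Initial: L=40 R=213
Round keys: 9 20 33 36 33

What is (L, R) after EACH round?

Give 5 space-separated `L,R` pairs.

Answer: 213,172 172,162 162,69 69,25 25,5

Derivation:
Round 1 (k=9): L=213 R=172
Round 2 (k=20): L=172 R=162
Round 3 (k=33): L=162 R=69
Round 4 (k=36): L=69 R=25
Round 5 (k=33): L=25 R=5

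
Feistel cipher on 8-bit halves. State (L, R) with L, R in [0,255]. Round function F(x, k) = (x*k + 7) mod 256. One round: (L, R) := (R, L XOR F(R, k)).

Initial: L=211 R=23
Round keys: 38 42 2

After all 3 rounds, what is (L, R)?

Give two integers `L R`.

Round 1 (k=38): L=23 R=162
Round 2 (k=42): L=162 R=140
Round 3 (k=2): L=140 R=189

Answer: 140 189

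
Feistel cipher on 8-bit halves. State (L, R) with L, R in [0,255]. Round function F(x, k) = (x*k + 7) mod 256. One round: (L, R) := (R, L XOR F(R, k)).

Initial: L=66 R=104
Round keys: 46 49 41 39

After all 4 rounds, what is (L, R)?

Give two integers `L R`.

Answer: 222 93

Derivation:
Round 1 (k=46): L=104 R=245
Round 2 (k=49): L=245 R=132
Round 3 (k=41): L=132 R=222
Round 4 (k=39): L=222 R=93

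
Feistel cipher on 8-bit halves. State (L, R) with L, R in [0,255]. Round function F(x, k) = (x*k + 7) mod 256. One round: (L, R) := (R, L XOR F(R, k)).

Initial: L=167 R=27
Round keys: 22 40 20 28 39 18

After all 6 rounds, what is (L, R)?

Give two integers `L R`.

Answer: 57 166

Derivation:
Round 1 (k=22): L=27 R=254
Round 2 (k=40): L=254 R=172
Round 3 (k=20): L=172 R=137
Round 4 (k=28): L=137 R=175
Round 5 (k=39): L=175 R=57
Round 6 (k=18): L=57 R=166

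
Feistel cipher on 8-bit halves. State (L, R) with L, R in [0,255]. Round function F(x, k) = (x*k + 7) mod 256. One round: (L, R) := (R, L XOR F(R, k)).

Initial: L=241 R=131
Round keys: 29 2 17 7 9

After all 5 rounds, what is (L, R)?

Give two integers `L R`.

Round 1 (k=29): L=131 R=47
Round 2 (k=2): L=47 R=230
Round 3 (k=17): L=230 R=98
Round 4 (k=7): L=98 R=83
Round 5 (k=9): L=83 R=144

Answer: 83 144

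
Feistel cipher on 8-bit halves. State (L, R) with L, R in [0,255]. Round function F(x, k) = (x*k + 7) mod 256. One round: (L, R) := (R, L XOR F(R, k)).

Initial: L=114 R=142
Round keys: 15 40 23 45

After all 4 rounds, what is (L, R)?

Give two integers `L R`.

Round 1 (k=15): L=142 R=43
Round 2 (k=40): L=43 R=49
Round 3 (k=23): L=49 R=69
Round 4 (k=45): L=69 R=25

Answer: 69 25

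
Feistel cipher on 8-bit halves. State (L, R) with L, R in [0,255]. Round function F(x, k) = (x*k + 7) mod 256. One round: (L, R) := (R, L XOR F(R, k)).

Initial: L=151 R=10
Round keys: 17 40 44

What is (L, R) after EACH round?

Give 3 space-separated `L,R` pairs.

Answer: 10,38 38,253 253,165

Derivation:
Round 1 (k=17): L=10 R=38
Round 2 (k=40): L=38 R=253
Round 3 (k=44): L=253 R=165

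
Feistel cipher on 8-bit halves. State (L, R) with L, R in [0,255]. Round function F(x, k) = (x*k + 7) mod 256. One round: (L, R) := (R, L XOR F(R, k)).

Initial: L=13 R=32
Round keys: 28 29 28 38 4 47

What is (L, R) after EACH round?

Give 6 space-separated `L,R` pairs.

Round 1 (k=28): L=32 R=138
Round 2 (k=29): L=138 R=137
Round 3 (k=28): L=137 R=137
Round 4 (k=38): L=137 R=212
Round 5 (k=4): L=212 R=222
Round 6 (k=47): L=222 R=29

Answer: 32,138 138,137 137,137 137,212 212,222 222,29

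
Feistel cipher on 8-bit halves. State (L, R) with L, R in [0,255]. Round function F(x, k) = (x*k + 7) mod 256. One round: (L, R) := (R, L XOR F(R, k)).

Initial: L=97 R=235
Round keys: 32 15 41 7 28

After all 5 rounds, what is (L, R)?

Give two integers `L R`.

Answer: 146 216

Derivation:
Round 1 (k=32): L=235 R=6
Round 2 (k=15): L=6 R=138
Round 3 (k=41): L=138 R=39
Round 4 (k=7): L=39 R=146
Round 5 (k=28): L=146 R=216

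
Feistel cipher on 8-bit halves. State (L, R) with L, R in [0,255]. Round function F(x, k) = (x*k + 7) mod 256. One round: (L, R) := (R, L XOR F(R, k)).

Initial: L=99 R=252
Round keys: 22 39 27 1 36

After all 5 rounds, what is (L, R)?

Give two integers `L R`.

Round 1 (k=22): L=252 R=204
Round 2 (k=39): L=204 R=231
Round 3 (k=27): L=231 R=168
Round 4 (k=1): L=168 R=72
Round 5 (k=36): L=72 R=143

Answer: 72 143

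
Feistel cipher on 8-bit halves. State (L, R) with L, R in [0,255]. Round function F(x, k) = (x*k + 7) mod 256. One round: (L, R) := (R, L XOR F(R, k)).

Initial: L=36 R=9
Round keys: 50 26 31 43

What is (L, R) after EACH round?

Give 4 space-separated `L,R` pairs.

Answer: 9,237 237,16 16,26 26,117

Derivation:
Round 1 (k=50): L=9 R=237
Round 2 (k=26): L=237 R=16
Round 3 (k=31): L=16 R=26
Round 4 (k=43): L=26 R=117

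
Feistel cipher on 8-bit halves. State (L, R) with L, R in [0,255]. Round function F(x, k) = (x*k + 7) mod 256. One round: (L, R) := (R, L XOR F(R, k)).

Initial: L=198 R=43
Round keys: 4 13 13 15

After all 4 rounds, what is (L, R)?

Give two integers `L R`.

Answer: 203 63

Derivation:
Round 1 (k=4): L=43 R=117
Round 2 (k=13): L=117 R=211
Round 3 (k=13): L=211 R=203
Round 4 (k=15): L=203 R=63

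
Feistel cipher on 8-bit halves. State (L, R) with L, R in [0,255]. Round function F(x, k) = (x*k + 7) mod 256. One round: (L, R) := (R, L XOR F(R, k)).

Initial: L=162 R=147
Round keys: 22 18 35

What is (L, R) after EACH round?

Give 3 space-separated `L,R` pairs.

Round 1 (k=22): L=147 R=11
Round 2 (k=18): L=11 R=94
Round 3 (k=35): L=94 R=234

Answer: 147,11 11,94 94,234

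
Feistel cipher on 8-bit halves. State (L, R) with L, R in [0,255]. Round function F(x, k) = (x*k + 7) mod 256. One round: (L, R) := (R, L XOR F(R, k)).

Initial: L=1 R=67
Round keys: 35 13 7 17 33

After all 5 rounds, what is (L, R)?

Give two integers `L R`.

Answer: 39 71

Derivation:
Round 1 (k=35): L=67 R=49
Round 2 (k=13): L=49 R=199
Round 3 (k=7): L=199 R=73
Round 4 (k=17): L=73 R=39
Round 5 (k=33): L=39 R=71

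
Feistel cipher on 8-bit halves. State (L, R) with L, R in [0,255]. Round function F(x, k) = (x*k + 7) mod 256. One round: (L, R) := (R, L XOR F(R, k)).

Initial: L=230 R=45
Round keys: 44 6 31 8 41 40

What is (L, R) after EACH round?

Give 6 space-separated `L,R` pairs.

Round 1 (k=44): L=45 R=37
Round 2 (k=6): L=37 R=200
Round 3 (k=31): L=200 R=26
Round 4 (k=8): L=26 R=31
Round 5 (k=41): L=31 R=228
Round 6 (k=40): L=228 R=184

Answer: 45,37 37,200 200,26 26,31 31,228 228,184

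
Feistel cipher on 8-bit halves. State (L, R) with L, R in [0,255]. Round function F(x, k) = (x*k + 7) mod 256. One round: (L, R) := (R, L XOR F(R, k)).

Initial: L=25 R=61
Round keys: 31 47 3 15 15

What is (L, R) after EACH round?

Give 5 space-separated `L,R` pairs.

Round 1 (k=31): L=61 R=115
Round 2 (k=47): L=115 R=25
Round 3 (k=3): L=25 R=33
Round 4 (k=15): L=33 R=239
Round 5 (k=15): L=239 R=41

Answer: 61,115 115,25 25,33 33,239 239,41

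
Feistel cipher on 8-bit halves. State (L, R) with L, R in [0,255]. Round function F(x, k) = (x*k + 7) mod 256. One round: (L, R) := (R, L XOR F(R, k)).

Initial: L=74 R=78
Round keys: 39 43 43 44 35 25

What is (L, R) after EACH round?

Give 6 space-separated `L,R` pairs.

Answer: 78,163 163,38 38,202 202,153 153,56 56,230

Derivation:
Round 1 (k=39): L=78 R=163
Round 2 (k=43): L=163 R=38
Round 3 (k=43): L=38 R=202
Round 4 (k=44): L=202 R=153
Round 5 (k=35): L=153 R=56
Round 6 (k=25): L=56 R=230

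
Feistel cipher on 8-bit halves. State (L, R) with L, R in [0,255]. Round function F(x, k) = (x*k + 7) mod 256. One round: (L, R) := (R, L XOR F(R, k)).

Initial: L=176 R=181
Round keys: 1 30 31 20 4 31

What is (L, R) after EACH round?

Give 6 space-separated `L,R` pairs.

Answer: 181,12 12,218 218,97 97,65 65,106 106,156

Derivation:
Round 1 (k=1): L=181 R=12
Round 2 (k=30): L=12 R=218
Round 3 (k=31): L=218 R=97
Round 4 (k=20): L=97 R=65
Round 5 (k=4): L=65 R=106
Round 6 (k=31): L=106 R=156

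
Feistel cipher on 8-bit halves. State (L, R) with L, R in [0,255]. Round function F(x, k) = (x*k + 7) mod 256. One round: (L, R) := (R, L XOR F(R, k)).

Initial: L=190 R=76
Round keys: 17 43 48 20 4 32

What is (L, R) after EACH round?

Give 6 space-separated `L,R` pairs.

Round 1 (k=17): L=76 R=173
Round 2 (k=43): L=173 R=90
Round 3 (k=48): L=90 R=74
Round 4 (k=20): L=74 R=149
Round 5 (k=4): L=149 R=17
Round 6 (k=32): L=17 R=178

Answer: 76,173 173,90 90,74 74,149 149,17 17,178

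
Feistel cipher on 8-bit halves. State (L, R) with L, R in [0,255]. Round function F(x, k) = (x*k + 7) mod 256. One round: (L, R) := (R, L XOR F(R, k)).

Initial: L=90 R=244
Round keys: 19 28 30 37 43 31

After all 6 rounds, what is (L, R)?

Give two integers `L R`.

Answer: 151 224

Derivation:
Round 1 (k=19): L=244 R=121
Round 2 (k=28): L=121 R=183
Round 3 (k=30): L=183 R=0
Round 4 (k=37): L=0 R=176
Round 5 (k=43): L=176 R=151
Round 6 (k=31): L=151 R=224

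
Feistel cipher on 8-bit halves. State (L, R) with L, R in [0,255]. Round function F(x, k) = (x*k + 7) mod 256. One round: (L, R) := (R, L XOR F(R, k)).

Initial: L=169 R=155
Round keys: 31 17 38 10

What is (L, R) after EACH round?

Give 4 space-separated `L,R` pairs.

Answer: 155,101 101,39 39,180 180,40

Derivation:
Round 1 (k=31): L=155 R=101
Round 2 (k=17): L=101 R=39
Round 3 (k=38): L=39 R=180
Round 4 (k=10): L=180 R=40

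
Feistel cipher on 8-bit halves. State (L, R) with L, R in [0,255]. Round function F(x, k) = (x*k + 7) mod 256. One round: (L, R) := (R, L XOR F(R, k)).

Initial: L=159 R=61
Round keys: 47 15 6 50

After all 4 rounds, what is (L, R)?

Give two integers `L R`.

Answer: 196 192

Derivation:
Round 1 (k=47): L=61 R=165
Round 2 (k=15): L=165 R=143
Round 3 (k=6): L=143 R=196
Round 4 (k=50): L=196 R=192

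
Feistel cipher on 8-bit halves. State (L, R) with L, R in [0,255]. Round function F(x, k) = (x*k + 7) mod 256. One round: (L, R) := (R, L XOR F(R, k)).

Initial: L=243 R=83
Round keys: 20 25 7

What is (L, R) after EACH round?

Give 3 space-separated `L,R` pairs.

Answer: 83,112 112,164 164,243

Derivation:
Round 1 (k=20): L=83 R=112
Round 2 (k=25): L=112 R=164
Round 3 (k=7): L=164 R=243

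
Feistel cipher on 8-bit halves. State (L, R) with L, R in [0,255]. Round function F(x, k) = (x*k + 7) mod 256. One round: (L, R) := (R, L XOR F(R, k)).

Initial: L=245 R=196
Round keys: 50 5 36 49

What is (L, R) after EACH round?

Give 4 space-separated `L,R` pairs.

Round 1 (k=50): L=196 R=186
Round 2 (k=5): L=186 R=109
Round 3 (k=36): L=109 R=225
Round 4 (k=49): L=225 R=117

Answer: 196,186 186,109 109,225 225,117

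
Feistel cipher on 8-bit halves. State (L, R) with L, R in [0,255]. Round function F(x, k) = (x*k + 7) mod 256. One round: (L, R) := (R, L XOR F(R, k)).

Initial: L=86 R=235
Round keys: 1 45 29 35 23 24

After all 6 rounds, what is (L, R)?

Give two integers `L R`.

Round 1 (k=1): L=235 R=164
Round 2 (k=45): L=164 R=48
Round 3 (k=29): L=48 R=211
Round 4 (k=35): L=211 R=208
Round 5 (k=23): L=208 R=100
Round 6 (k=24): L=100 R=183

Answer: 100 183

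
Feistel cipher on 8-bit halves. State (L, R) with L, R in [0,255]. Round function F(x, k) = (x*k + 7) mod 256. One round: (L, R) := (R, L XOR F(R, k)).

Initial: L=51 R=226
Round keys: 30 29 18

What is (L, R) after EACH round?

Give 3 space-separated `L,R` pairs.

Answer: 226,176 176,21 21,49

Derivation:
Round 1 (k=30): L=226 R=176
Round 2 (k=29): L=176 R=21
Round 3 (k=18): L=21 R=49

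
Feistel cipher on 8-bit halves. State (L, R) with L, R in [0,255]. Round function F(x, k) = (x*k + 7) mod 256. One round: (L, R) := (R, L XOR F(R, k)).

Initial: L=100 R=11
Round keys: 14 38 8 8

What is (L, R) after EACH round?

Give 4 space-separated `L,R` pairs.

Round 1 (k=14): L=11 R=197
Round 2 (k=38): L=197 R=78
Round 3 (k=8): L=78 R=178
Round 4 (k=8): L=178 R=217

Answer: 11,197 197,78 78,178 178,217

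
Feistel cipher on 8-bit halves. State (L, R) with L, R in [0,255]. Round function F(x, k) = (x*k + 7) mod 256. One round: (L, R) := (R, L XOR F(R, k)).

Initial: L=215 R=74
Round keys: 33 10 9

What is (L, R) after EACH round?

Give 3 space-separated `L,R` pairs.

Round 1 (k=33): L=74 R=70
Round 2 (k=10): L=70 R=137
Round 3 (k=9): L=137 R=158

Answer: 74,70 70,137 137,158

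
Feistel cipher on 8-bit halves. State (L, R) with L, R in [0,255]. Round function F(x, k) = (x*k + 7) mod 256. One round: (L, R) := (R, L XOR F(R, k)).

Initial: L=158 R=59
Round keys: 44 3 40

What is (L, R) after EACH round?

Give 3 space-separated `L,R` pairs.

Answer: 59,181 181,29 29,58

Derivation:
Round 1 (k=44): L=59 R=181
Round 2 (k=3): L=181 R=29
Round 3 (k=40): L=29 R=58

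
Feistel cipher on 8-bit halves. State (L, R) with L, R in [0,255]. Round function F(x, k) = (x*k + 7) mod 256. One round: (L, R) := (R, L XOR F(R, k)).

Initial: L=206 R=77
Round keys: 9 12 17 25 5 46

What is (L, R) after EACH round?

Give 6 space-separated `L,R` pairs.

Answer: 77,114 114,18 18,75 75,72 72,36 36,55

Derivation:
Round 1 (k=9): L=77 R=114
Round 2 (k=12): L=114 R=18
Round 3 (k=17): L=18 R=75
Round 4 (k=25): L=75 R=72
Round 5 (k=5): L=72 R=36
Round 6 (k=46): L=36 R=55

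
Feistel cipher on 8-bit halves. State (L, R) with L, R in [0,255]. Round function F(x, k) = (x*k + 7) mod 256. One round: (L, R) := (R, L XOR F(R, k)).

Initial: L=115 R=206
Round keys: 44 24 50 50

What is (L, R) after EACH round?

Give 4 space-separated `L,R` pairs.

Round 1 (k=44): L=206 R=28
Round 2 (k=24): L=28 R=105
Round 3 (k=50): L=105 R=149
Round 4 (k=50): L=149 R=72

Answer: 206,28 28,105 105,149 149,72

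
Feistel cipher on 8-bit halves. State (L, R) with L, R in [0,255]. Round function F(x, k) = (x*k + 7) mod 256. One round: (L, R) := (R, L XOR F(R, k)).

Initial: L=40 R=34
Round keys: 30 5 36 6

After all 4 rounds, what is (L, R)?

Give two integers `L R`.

Round 1 (k=30): L=34 R=43
Round 2 (k=5): L=43 R=252
Round 3 (k=36): L=252 R=92
Round 4 (k=6): L=92 R=211

Answer: 92 211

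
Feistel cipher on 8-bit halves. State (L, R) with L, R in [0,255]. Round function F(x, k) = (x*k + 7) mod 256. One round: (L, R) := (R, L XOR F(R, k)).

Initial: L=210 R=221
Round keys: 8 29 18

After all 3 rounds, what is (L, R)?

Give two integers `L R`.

Answer: 45 12

Derivation:
Round 1 (k=8): L=221 R=61
Round 2 (k=29): L=61 R=45
Round 3 (k=18): L=45 R=12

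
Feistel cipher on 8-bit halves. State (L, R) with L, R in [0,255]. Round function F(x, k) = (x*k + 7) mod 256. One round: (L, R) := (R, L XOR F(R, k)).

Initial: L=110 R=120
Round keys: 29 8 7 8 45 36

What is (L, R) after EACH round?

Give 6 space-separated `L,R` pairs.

Answer: 120,241 241,247 247,57 57,56 56,230 230,103

Derivation:
Round 1 (k=29): L=120 R=241
Round 2 (k=8): L=241 R=247
Round 3 (k=7): L=247 R=57
Round 4 (k=8): L=57 R=56
Round 5 (k=45): L=56 R=230
Round 6 (k=36): L=230 R=103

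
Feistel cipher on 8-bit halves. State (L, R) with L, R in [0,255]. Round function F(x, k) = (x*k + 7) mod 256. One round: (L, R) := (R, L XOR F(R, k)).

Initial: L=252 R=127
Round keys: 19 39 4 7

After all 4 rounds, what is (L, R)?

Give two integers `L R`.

Round 1 (k=19): L=127 R=136
Round 2 (k=39): L=136 R=192
Round 3 (k=4): L=192 R=143
Round 4 (k=7): L=143 R=48

Answer: 143 48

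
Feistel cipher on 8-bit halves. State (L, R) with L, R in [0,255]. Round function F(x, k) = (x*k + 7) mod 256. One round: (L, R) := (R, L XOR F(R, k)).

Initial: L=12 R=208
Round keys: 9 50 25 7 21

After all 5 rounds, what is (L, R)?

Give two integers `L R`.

Answer: 165 23

Derivation:
Round 1 (k=9): L=208 R=91
Round 2 (k=50): L=91 R=29
Round 3 (k=25): L=29 R=135
Round 4 (k=7): L=135 R=165
Round 5 (k=21): L=165 R=23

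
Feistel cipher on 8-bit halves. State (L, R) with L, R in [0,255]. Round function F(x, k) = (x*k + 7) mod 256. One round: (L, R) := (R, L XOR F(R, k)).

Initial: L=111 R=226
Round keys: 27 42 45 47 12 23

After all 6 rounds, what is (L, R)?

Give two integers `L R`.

Round 1 (k=27): L=226 R=178
Round 2 (k=42): L=178 R=217
Round 3 (k=45): L=217 R=158
Round 4 (k=47): L=158 R=208
Round 5 (k=12): L=208 R=89
Round 6 (k=23): L=89 R=214

Answer: 89 214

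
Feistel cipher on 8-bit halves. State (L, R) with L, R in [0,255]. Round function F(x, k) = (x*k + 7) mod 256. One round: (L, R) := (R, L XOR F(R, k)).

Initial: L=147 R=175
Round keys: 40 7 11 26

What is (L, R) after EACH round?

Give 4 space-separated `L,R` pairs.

Answer: 175,204 204,52 52,143 143,185

Derivation:
Round 1 (k=40): L=175 R=204
Round 2 (k=7): L=204 R=52
Round 3 (k=11): L=52 R=143
Round 4 (k=26): L=143 R=185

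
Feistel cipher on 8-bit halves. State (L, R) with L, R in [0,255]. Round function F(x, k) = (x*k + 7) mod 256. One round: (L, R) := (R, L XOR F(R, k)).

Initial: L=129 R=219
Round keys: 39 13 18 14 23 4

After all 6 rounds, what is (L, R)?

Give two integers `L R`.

Round 1 (k=39): L=219 R=229
Round 2 (k=13): L=229 R=115
Round 3 (k=18): L=115 R=248
Round 4 (k=14): L=248 R=228
Round 5 (k=23): L=228 R=123
Round 6 (k=4): L=123 R=23

Answer: 123 23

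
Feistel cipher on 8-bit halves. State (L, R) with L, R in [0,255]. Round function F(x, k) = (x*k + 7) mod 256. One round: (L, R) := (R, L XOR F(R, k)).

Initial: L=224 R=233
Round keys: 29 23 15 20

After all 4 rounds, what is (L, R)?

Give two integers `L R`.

Round 1 (k=29): L=233 R=140
Round 2 (k=23): L=140 R=114
Round 3 (k=15): L=114 R=57
Round 4 (k=20): L=57 R=9

Answer: 57 9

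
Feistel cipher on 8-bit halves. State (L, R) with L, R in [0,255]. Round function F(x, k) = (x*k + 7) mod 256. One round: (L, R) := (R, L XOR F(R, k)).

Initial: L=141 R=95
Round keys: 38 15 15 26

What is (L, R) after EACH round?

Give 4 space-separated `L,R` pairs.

Answer: 95,172 172,68 68,175 175,137

Derivation:
Round 1 (k=38): L=95 R=172
Round 2 (k=15): L=172 R=68
Round 3 (k=15): L=68 R=175
Round 4 (k=26): L=175 R=137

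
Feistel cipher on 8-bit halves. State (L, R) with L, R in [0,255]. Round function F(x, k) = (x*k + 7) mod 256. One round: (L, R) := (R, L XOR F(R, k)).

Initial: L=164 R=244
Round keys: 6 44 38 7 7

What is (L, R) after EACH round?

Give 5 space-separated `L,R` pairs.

Answer: 244,27 27,95 95,58 58,194 194,111

Derivation:
Round 1 (k=6): L=244 R=27
Round 2 (k=44): L=27 R=95
Round 3 (k=38): L=95 R=58
Round 4 (k=7): L=58 R=194
Round 5 (k=7): L=194 R=111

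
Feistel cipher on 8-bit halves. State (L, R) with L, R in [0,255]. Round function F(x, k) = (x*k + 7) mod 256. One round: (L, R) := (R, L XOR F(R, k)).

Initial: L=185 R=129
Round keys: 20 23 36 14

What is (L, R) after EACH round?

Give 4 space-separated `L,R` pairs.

Round 1 (k=20): L=129 R=162
Round 2 (k=23): L=162 R=20
Round 3 (k=36): L=20 R=117
Round 4 (k=14): L=117 R=121

Answer: 129,162 162,20 20,117 117,121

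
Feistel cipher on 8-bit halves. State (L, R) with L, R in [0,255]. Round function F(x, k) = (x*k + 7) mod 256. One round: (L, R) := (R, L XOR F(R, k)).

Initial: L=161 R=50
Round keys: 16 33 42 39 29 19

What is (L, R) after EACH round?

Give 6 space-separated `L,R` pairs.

Round 1 (k=16): L=50 R=134
Round 2 (k=33): L=134 R=127
Round 3 (k=42): L=127 R=91
Round 4 (k=39): L=91 R=155
Round 5 (k=29): L=155 R=205
Round 6 (k=19): L=205 R=165

Answer: 50,134 134,127 127,91 91,155 155,205 205,165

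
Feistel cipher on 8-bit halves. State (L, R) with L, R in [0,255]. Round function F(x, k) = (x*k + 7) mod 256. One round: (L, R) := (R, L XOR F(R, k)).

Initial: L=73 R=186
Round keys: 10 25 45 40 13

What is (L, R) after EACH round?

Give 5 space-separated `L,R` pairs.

Answer: 186,2 2,131 131,12 12,100 100,23

Derivation:
Round 1 (k=10): L=186 R=2
Round 2 (k=25): L=2 R=131
Round 3 (k=45): L=131 R=12
Round 4 (k=40): L=12 R=100
Round 5 (k=13): L=100 R=23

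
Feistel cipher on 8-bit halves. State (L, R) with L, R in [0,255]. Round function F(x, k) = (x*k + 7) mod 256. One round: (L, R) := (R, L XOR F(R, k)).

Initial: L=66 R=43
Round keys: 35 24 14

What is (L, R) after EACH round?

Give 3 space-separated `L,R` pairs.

Round 1 (k=35): L=43 R=170
Round 2 (k=24): L=170 R=220
Round 3 (k=14): L=220 R=165

Answer: 43,170 170,220 220,165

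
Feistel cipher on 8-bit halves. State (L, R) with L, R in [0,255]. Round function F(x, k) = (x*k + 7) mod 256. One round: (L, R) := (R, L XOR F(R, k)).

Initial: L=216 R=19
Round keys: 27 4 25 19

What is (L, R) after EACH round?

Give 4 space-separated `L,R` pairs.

Answer: 19,208 208,84 84,235 235,44

Derivation:
Round 1 (k=27): L=19 R=208
Round 2 (k=4): L=208 R=84
Round 3 (k=25): L=84 R=235
Round 4 (k=19): L=235 R=44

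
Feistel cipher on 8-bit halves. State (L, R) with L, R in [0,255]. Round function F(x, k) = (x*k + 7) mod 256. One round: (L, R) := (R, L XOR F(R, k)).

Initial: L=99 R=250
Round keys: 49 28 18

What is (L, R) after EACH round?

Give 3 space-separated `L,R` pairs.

Answer: 250,130 130,197 197,99

Derivation:
Round 1 (k=49): L=250 R=130
Round 2 (k=28): L=130 R=197
Round 3 (k=18): L=197 R=99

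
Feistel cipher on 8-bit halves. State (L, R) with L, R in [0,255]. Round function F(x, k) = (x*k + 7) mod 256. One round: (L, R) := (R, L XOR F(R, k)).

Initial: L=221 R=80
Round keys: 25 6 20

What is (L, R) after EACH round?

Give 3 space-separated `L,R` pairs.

Answer: 80,10 10,19 19,137

Derivation:
Round 1 (k=25): L=80 R=10
Round 2 (k=6): L=10 R=19
Round 3 (k=20): L=19 R=137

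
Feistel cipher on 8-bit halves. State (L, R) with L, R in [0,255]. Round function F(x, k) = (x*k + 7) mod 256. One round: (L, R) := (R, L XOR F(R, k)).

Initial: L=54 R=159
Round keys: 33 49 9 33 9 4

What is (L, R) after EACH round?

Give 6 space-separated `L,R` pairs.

Answer: 159,176 176,40 40,223 223,238 238,186 186,1

Derivation:
Round 1 (k=33): L=159 R=176
Round 2 (k=49): L=176 R=40
Round 3 (k=9): L=40 R=223
Round 4 (k=33): L=223 R=238
Round 5 (k=9): L=238 R=186
Round 6 (k=4): L=186 R=1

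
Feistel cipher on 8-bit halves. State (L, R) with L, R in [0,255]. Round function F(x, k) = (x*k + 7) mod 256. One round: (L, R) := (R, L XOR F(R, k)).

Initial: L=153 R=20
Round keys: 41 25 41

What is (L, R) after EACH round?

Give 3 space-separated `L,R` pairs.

Round 1 (k=41): L=20 R=162
Round 2 (k=25): L=162 R=205
Round 3 (k=41): L=205 R=126

Answer: 20,162 162,205 205,126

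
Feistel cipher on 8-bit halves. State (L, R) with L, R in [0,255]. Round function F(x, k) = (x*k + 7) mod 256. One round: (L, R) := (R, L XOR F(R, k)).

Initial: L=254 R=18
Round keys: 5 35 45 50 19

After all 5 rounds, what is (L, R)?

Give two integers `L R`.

Answer: 141 68

Derivation:
Round 1 (k=5): L=18 R=159
Round 2 (k=35): L=159 R=214
Round 3 (k=45): L=214 R=58
Round 4 (k=50): L=58 R=141
Round 5 (k=19): L=141 R=68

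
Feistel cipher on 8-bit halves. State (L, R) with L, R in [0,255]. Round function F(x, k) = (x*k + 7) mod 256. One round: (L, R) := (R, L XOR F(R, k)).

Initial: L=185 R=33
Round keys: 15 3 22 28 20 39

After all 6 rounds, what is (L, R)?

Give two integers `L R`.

Round 1 (k=15): L=33 R=79
Round 2 (k=3): L=79 R=213
Round 3 (k=22): L=213 R=26
Round 4 (k=28): L=26 R=10
Round 5 (k=20): L=10 R=213
Round 6 (k=39): L=213 R=112

Answer: 213 112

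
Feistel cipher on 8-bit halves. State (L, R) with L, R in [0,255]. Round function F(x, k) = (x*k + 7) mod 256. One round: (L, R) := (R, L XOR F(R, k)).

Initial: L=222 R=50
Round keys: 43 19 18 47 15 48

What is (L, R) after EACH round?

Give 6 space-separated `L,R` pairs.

Answer: 50,179 179,98 98,88 88,77 77,210 210,42

Derivation:
Round 1 (k=43): L=50 R=179
Round 2 (k=19): L=179 R=98
Round 3 (k=18): L=98 R=88
Round 4 (k=47): L=88 R=77
Round 5 (k=15): L=77 R=210
Round 6 (k=48): L=210 R=42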